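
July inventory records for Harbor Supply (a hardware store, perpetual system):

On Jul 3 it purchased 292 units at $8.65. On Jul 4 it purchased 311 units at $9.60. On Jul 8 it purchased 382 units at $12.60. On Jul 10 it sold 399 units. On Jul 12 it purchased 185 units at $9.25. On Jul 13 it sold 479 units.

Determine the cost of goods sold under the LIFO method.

COGS = $9,510.05

Jul 10, 399 sold [LIFO — newest first]: 382 @ $12.60 + 17 @ $9.60 = $4,976.40
Jul 13, 479 sold [LIFO — newest first]: 185 @ $9.25 + 294 @ $9.60 = $4,533.65
Total COGS = $4,976.40 + $4,533.65 = $9,510.05
Ending inventory: 292 @ $8.65 = $2,525.80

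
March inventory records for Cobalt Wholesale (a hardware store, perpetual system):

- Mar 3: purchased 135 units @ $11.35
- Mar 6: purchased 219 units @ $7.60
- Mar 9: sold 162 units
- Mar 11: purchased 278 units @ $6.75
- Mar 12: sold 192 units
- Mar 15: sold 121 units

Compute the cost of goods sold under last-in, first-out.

COGS = $3,373.70

Mar 9, 162 sold [LIFO — newest first]: 162 @ $7.60 = $1,231.20
Mar 12, 192 sold [LIFO — newest first]: 192 @ $6.75 = $1,296.00
Mar 15, 121 sold [LIFO — newest first]: 86 @ $6.75 + 35 @ $7.60 = $846.50
Total COGS = $1,231.20 + $1,296.00 + $846.50 = $3,373.70
Ending inventory: 135 @ $11.35 + 22 @ $7.60 = $1,699.45
Check: goods available $5,073.15 = COGS $3,373.70 + ending $1,699.45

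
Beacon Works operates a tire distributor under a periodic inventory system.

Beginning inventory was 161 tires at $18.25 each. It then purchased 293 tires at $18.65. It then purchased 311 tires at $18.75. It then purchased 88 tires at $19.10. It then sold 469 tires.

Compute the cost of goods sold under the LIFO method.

COGS = $8,817.55

Sale 1 (469) [LIFO — newest first]: 88 @ $19.10 + 311 @ $18.75 + 70 @ $18.65 = $8,817.55
Ending inventory: 161 @ $18.25 + 223 @ $18.65 = $7,097.20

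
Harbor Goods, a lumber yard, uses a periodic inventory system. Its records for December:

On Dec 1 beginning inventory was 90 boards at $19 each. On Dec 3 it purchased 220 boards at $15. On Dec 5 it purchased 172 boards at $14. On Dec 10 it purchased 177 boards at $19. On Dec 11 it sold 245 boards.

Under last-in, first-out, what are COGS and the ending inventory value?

COGS = $4,315; ending inventory = $6,466

Dec 11, 245 sold [LIFO — newest first]: 177 @ $19 + 68 @ $14 = $4,315
Ending inventory: 90 @ $19 + 220 @ $15 + 104 @ $14 = $6,466
Check: goods available $10,781 = COGS $4,315 + ending $6,466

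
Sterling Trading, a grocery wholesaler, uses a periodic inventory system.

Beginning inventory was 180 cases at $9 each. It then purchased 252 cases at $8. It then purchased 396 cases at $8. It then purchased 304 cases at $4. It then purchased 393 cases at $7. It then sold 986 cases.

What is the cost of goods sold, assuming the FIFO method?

COGS = $7,436

Sale 1 (986) [FIFO — oldest first]: 180 @ $9 + 252 @ $8 + 396 @ $8 + 158 @ $4 = $7,436
Ending inventory: 146 @ $4 + 393 @ $7 = $3,335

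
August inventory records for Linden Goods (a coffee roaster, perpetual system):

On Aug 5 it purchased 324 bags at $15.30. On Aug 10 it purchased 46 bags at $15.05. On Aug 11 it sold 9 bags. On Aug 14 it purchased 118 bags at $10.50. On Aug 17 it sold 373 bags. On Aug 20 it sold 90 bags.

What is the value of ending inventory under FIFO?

Aug 11, 9 sold [FIFO — oldest first]: 9 @ $15.30 = $137.70
Aug 17, 373 sold [FIFO — oldest first]: 315 @ $15.30 + 46 @ $15.05 + 12 @ $10.50 = $5,637.80
Aug 20, 90 sold [FIFO — oldest first]: 90 @ $10.50 = $945.00
Total COGS = $137.70 + $5,637.80 + $945.00 = $6,720.50
Ending inventory: 16 @ $10.50 = $168.00

Ending inventory = $168.00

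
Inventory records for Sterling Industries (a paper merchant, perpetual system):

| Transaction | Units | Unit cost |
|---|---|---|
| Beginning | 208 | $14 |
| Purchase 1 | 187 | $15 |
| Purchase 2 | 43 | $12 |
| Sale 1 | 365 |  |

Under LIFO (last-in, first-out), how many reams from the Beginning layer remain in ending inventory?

Sale 1 (365) [LIFO — newest first]: 43 @ $12 + 187 @ $15 + 135 @ $14 = $5,211
Ending inventory: 73 @ $14 = $1,022

73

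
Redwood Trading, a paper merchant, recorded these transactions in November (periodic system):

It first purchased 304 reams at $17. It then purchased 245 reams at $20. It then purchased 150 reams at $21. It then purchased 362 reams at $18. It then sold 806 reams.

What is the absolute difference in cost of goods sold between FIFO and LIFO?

$255

FIFO COGS: 304 @ $17 + 245 @ $20 + 150 @ $21 + 107 @ $18 = $15,144
LIFO COGS: 362 @ $18 + 150 @ $21 + 245 @ $20 + 49 @ $17 = $15,399
Difference = |$15,144 − $15,399| = $255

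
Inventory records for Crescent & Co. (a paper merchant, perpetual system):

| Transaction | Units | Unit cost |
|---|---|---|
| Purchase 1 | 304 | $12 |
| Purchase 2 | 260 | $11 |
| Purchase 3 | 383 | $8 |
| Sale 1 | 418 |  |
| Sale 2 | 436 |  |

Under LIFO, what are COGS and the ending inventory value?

COGS = $8,456; ending inventory = $1,116

Sale 1 (418) [LIFO — newest first]: 383 @ $8 + 35 @ $11 = $3,449
Sale 2 (436) [LIFO — newest first]: 225 @ $11 + 211 @ $12 = $5,007
Total COGS = $3,449 + $5,007 = $8,456
Ending inventory: 93 @ $12 = $1,116
Check: goods available $9,572 = COGS $8,456 + ending $1,116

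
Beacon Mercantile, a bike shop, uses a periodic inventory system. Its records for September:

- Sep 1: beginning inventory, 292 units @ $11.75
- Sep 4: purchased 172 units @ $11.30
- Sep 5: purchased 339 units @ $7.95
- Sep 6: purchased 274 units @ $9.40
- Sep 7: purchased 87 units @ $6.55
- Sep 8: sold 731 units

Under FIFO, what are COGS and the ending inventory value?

Sep 8, 731 sold [FIFO — oldest first]: 292 @ $11.75 + 172 @ $11.30 + 267 @ $7.95 = $7,497.25
Ending inventory: 72 @ $7.95 + 274 @ $9.40 + 87 @ $6.55 = $3,717.85
Check: goods available $11,215.10 = COGS $7,497.25 + ending $3,717.85

COGS = $7,497.25; ending inventory = $3,717.85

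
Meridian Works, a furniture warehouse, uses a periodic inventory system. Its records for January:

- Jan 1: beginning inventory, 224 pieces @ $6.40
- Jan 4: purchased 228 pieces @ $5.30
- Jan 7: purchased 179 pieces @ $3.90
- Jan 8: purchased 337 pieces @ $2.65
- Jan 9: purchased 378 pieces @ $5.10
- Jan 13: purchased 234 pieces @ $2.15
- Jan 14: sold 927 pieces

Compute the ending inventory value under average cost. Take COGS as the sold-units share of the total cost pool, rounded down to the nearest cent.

Ending inventory = $2,754.20

Jan 14, sell 927: 927/1580 × $6,664.05 → $3,909.85
Ending inventory (cost pool remaining) = $2,754.20
Check: goods available $6,664.05 = COGS $3,909.85 + ending $2,754.20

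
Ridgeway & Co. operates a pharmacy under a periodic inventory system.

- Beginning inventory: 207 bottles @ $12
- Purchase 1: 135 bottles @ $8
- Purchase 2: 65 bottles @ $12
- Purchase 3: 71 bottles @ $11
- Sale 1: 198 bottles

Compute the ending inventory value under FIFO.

Sale 1 (198) [FIFO — oldest first]: 198 @ $12 = $2,376
Ending inventory: 9 @ $12 + 135 @ $8 + 65 @ $12 + 71 @ $11 = $2,749

Ending inventory = $2,749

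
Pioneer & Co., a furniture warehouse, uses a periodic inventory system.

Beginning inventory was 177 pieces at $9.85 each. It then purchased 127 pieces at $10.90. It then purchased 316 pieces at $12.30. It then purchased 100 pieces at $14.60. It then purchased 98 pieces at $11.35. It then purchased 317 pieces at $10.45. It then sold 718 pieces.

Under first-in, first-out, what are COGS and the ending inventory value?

Sale 1 (718) [FIFO — oldest first]: 177 @ $9.85 + 127 @ $10.90 + 316 @ $12.30 + 98 @ $14.60 = $8,445.35
Ending inventory: 2 @ $14.60 + 98 @ $11.35 + 317 @ $10.45 = $4,454.15
Check: goods available $12,899.50 = COGS $8,445.35 + ending $4,454.15

COGS = $8,445.35; ending inventory = $4,454.15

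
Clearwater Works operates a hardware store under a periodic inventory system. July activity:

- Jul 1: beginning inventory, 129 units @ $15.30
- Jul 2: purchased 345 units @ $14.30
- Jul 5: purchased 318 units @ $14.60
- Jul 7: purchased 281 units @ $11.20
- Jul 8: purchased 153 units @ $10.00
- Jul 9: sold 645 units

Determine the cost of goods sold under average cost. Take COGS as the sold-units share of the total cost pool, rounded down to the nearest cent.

COGS = $8,537.14

Jul 9, sell 645: 645/1226 × $16,227.20 → $8,537.14
Ending inventory (cost pool remaining) = $7,690.06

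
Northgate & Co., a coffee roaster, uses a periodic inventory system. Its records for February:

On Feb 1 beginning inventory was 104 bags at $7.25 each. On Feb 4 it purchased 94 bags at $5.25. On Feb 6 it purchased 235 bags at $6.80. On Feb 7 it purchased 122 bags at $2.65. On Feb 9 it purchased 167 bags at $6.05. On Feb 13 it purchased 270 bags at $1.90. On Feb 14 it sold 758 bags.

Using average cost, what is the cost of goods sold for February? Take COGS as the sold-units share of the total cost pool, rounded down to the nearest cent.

Feb 14, sell 758: 758/992 × $4,692.15 → $3,585.33
Ending inventory (cost pool remaining) = $1,106.82
Check: goods available $4,692.15 = COGS $3,585.33 + ending $1,106.82

COGS = $3,585.33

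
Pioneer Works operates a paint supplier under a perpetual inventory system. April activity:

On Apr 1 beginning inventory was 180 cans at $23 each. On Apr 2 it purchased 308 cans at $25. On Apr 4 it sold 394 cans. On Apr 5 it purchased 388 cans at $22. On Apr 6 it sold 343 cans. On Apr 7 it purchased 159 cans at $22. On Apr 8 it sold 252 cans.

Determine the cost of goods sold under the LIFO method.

COGS = $22,816

Apr 4, 394 sold [LIFO — newest first]: 308 @ $25 + 86 @ $23 = $9,678
Apr 6, 343 sold [LIFO — newest first]: 343 @ $22 = $7,546
Apr 8, 252 sold [LIFO — newest first]: 159 @ $22 + 45 @ $22 + 48 @ $23 = $5,592
Total COGS = $9,678 + $7,546 + $5,592 = $22,816
Ending inventory: 46 @ $23 = $1,058
Check: goods available $23,874 = COGS $22,816 + ending $1,058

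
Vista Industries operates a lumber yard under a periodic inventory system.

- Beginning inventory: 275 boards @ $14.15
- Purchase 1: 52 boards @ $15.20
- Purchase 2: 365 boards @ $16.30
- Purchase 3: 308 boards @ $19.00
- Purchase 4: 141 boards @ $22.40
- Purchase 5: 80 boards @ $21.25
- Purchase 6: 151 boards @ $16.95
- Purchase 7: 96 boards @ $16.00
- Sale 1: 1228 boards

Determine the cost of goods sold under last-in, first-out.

Sale 1 (1228) [LIFO — newest first]: 96 @ $16.00 + 151 @ $16.95 + 80 @ $21.25 + 141 @ $22.40 + 308 @ $19.00 + 365 @ $16.30 + 52 @ $15.20 + 35 @ $14.15 = $22,041.00
Ending inventory: 240 @ $14.15 = $3,396.00
Check: goods available $25,437.00 = COGS $22,041.00 + ending $3,396.00

COGS = $22,041.00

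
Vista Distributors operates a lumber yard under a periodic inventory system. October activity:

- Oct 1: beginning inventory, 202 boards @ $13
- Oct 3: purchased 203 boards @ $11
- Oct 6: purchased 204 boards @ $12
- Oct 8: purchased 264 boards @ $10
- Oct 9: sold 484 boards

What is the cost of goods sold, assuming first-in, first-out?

COGS = $5,807

Oct 9, 484 sold [FIFO — oldest first]: 202 @ $13 + 203 @ $11 + 79 @ $12 = $5,807
Ending inventory: 125 @ $12 + 264 @ $10 = $4,140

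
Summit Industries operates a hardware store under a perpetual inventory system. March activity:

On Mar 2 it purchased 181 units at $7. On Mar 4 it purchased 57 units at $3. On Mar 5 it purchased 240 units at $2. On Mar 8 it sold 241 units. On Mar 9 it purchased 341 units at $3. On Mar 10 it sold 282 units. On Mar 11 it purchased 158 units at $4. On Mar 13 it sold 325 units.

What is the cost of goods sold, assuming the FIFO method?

COGS = $3,057

Mar 8, 241 sold [FIFO — oldest first]: 181 @ $7 + 57 @ $3 + 3 @ $2 = $1,444
Mar 10, 282 sold [FIFO — oldest first]: 237 @ $2 + 45 @ $3 = $609
Mar 13, 325 sold [FIFO — oldest first]: 296 @ $3 + 29 @ $4 = $1,004
Total COGS = $1,444 + $609 + $1,004 = $3,057
Ending inventory: 129 @ $4 = $516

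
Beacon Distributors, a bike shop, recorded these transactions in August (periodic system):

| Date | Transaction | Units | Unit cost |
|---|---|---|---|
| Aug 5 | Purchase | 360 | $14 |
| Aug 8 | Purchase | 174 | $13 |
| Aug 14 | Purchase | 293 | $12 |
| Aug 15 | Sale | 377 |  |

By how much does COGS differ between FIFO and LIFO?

$653

FIFO COGS: 360 @ $14 + 17 @ $13 = $5,261
LIFO COGS: 293 @ $12 + 84 @ $13 = $4,608
Difference = |$5,261 − $4,608| = $653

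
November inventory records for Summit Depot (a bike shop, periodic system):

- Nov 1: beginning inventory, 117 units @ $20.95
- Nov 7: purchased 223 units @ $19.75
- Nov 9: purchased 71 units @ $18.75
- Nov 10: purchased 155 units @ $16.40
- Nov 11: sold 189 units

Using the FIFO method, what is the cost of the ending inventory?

Nov 11, 189 sold [FIFO — oldest first]: 117 @ $20.95 + 72 @ $19.75 = $3,873.15
Ending inventory: 151 @ $19.75 + 71 @ $18.75 + 155 @ $16.40 = $6,855.50

Ending inventory = $6,855.50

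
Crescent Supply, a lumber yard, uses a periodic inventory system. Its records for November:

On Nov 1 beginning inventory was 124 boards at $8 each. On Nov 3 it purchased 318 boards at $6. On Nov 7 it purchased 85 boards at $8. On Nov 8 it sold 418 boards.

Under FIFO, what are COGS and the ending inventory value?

COGS = $2,756; ending inventory = $824

Nov 8, 418 sold [FIFO — oldest first]: 124 @ $8 + 294 @ $6 = $2,756
Ending inventory: 24 @ $6 + 85 @ $8 = $824
Check: goods available $3,580 = COGS $2,756 + ending $824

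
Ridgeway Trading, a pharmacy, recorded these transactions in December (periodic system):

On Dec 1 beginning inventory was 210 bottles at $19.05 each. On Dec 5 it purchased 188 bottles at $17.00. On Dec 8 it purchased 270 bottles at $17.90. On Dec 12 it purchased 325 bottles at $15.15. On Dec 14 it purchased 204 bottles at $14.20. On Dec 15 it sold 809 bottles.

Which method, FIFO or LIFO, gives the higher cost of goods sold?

FIFO

FIFO COGS: 210 @ $19.05 + 188 @ $17.00 + 270 @ $17.90 + 141 @ $15.15 = $14,165.65
LIFO COGS: 204 @ $14.20 + 325 @ $15.15 + 270 @ $17.90 + 10 @ $17.00 = $12,823.55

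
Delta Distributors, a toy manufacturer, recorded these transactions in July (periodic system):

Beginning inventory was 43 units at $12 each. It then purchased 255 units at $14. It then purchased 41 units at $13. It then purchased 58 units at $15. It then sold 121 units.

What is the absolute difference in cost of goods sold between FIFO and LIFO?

FIFO COGS: 43 @ $12 + 78 @ $14 = $1,608
LIFO COGS: 58 @ $15 + 41 @ $13 + 22 @ $14 = $1,711
Difference = |$1,608 − $1,711| = $103

$103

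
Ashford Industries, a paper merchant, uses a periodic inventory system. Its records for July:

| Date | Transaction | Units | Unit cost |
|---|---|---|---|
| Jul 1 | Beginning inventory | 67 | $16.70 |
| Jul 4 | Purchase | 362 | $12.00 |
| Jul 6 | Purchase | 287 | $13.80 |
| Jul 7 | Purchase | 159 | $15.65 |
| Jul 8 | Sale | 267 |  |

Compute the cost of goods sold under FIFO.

Jul 8, 267 sold [FIFO — oldest first]: 67 @ $16.70 + 200 @ $12.00 = $3,518.90
Ending inventory: 162 @ $12.00 + 287 @ $13.80 + 159 @ $15.65 = $8,392.95

COGS = $3,518.90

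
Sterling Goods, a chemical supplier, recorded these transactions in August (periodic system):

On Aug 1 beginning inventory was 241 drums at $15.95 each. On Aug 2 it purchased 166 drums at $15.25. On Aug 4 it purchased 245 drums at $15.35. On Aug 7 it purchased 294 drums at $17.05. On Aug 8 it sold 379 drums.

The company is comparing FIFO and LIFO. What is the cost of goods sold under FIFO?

FIFO COGS: 241 @ $15.95 + 138 @ $15.25 = $5,948.45
LIFO COGS: 294 @ $17.05 + 85 @ $15.35 = $6,317.45

COGS = $5,948.45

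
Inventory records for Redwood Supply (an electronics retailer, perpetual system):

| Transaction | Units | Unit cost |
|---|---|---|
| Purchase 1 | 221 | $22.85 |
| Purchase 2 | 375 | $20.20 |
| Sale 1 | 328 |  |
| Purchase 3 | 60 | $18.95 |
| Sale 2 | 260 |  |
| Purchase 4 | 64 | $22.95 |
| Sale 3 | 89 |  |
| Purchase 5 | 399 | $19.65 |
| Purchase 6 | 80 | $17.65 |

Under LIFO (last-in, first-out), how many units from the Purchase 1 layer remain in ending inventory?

43

Sale 1 (328) [LIFO — newest first]: 328 @ $20.20 = $6,625.60
Sale 2 (260) [LIFO — newest first]: 60 @ $18.95 + 47 @ $20.20 + 153 @ $22.85 = $5,582.45
Sale 3 (89) [LIFO — newest first]: 64 @ $22.95 + 25 @ $22.85 = $2,040.05
Total COGS = $6,625.60 + $5,582.45 + $2,040.05 = $14,248.10
Ending inventory: 43 @ $22.85 + 399 @ $19.65 + 80 @ $17.65 = $10,234.90
Check: goods available $24,483.00 = COGS $14,248.10 + ending $10,234.90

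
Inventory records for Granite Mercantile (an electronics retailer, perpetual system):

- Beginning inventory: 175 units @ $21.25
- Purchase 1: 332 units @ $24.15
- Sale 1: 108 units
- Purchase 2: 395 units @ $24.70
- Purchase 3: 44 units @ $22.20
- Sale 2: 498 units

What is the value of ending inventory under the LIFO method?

Sale 1 (108) [LIFO — newest first]: 108 @ $24.15 = $2,608.20
Sale 2 (498) [LIFO — newest first]: 44 @ $22.20 + 395 @ $24.70 + 59 @ $24.15 = $12,158.15
Total COGS = $2,608.20 + $12,158.15 = $14,766.35
Ending inventory: 175 @ $21.25 + 165 @ $24.15 = $7,703.50

Ending inventory = $7,703.50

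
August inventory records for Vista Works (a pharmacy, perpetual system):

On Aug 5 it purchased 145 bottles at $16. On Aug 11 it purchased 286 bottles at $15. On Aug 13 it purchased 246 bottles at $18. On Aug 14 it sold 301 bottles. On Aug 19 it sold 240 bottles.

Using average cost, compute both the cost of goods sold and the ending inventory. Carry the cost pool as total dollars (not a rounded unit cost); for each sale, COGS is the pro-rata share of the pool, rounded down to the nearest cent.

COGS = $8,820.61; ending inventory = $2,217.39

After Aug 5: 145 on hand, pool $2,320.00 (≈ $16.0000 each)
After Aug 11: 431 on hand, pool $6,610.00 (≈ $15.3364 each)
After Aug 13: 677 on hand, pool $11,038.00 (≈ $16.3043 each)
Aug 14, sell 301: 301/677 × $11,038.00 → $4,907.58
Aug 19, sell 240: 240/376 × $6,130.42 → $3,913.03
Total COGS = $4,907.58 + $3,913.03 = $8,820.61
Ending inventory (cost pool remaining) = $2,217.39
Check: goods available $11,038.00 = COGS $8,820.61 + ending $2,217.39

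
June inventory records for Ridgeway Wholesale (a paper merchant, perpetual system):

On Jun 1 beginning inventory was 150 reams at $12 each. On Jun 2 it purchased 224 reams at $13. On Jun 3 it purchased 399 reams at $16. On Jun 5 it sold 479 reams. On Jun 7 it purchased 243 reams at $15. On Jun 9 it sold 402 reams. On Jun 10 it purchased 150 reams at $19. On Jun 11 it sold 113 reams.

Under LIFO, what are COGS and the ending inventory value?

COGS = $15,268; ending inventory = $2,323

Jun 5, 479 sold [LIFO — newest first]: 399 @ $16 + 80 @ $13 = $7,424
Jun 9, 402 sold [LIFO — newest first]: 243 @ $15 + 144 @ $13 + 15 @ $12 = $5,697
Jun 11, 113 sold [LIFO — newest first]: 113 @ $19 = $2,147
Total COGS = $7,424 + $5,697 + $2,147 = $15,268
Ending inventory: 135 @ $12 + 37 @ $19 = $2,323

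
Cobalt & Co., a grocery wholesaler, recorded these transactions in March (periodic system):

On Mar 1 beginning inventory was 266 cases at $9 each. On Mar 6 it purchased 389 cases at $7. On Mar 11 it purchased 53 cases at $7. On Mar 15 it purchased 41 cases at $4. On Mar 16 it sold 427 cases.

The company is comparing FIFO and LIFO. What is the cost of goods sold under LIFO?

COGS = $2,866

FIFO COGS: 266 @ $9 + 161 @ $7 = $3,521
LIFO COGS: 41 @ $4 + 53 @ $7 + 333 @ $7 = $2,866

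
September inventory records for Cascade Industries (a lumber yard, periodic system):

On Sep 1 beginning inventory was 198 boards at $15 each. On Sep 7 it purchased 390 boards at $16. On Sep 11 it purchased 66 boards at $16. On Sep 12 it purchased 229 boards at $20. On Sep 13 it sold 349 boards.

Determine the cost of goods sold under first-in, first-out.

Sep 13, 349 sold [FIFO — oldest first]: 198 @ $15 + 151 @ $16 = $5,386
Ending inventory: 239 @ $16 + 66 @ $16 + 229 @ $20 = $9,460

COGS = $5,386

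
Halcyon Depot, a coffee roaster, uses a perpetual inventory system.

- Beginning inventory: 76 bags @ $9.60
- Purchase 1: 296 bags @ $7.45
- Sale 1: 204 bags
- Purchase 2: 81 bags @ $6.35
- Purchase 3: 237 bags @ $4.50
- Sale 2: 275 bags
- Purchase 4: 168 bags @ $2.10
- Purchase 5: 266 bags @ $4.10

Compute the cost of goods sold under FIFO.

Sale 1 (204) [FIFO — oldest first]: 76 @ $9.60 + 128 @ $7.45 = $1,683.20
Sale 2 (275) [FIFO — oldest first]: 168 @ $7.45 + 81 @ $6.35 + 26 @ $4.50 = $1,882.95
Total COGS = $1,683.20 + $1,882.95 = $3,566.15
Ending inventory: 211 @ $4.50 + 168 @ $2.10 + 266 @ $4.10 = $2,392.90

COGS = $3,566.15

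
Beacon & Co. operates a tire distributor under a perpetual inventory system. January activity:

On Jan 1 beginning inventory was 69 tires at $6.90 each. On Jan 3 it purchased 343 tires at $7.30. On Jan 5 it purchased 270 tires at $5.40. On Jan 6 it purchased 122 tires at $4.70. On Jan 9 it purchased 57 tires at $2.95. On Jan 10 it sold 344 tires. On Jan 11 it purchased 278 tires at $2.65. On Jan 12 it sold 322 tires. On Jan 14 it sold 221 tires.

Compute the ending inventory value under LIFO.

Ending inventory = $1,812.00

Jan 10, 344 sold [LIFO — newest first]: 57 @ $2.95 + 122 @ $4.70 + 165 @ $5.40 = $1,632.55
Jan 12, 322 sold [LIFO — newest first]: 278 @ $2.65 + 44 @ $5.40 = $974.30
Jan 14, 221 sold [LIFO — newest first]: 61 @ $5.40 + 160 @ $7.30 = $1,497.40
Total COGS = $1,632.55 + $974.30 + $1,497.40 = $4,104.25
Ending inventory: 69 @ $6.90 + 183 @ $7.30 = $1,812.00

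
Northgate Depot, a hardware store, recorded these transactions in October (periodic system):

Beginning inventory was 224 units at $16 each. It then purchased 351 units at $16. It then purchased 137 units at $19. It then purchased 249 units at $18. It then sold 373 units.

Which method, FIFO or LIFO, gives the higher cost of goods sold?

LIFO

FIFO COGS: 224 @ $16 + 149 @ $16 = $5,968
LIFO COGS: 249 @ $18 + 124 @ $19 = $6,838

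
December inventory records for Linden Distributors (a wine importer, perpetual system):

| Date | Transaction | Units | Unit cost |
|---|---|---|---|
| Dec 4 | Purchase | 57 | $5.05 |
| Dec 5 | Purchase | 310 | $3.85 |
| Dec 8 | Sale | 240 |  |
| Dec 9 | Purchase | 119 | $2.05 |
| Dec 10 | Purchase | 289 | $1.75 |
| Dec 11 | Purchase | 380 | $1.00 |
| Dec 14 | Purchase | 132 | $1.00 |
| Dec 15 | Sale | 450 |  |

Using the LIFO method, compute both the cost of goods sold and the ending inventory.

COGS = $1,374.00; ending inventory = $1,369.05

Dec 8, 240 sold [LIFO — newest first]: 240 @ $3.85 = $924.00
Dec 15, 450 sold [LIFO — newest first]: 132 @ $1.00 + 318 @ $1.00 = $450.00
Total COGS = $924.00 + $450.00 = $1,374.00
Ending inventory: 57 @ $5.05 + 70 @ $3.85 + 119 @ $2.05 + 289 @ $1.75 + 62 @ $1.00 = $1,369.05
Check: goods available $2,743.05 = COGS $1,374.00 + ending $1,369.05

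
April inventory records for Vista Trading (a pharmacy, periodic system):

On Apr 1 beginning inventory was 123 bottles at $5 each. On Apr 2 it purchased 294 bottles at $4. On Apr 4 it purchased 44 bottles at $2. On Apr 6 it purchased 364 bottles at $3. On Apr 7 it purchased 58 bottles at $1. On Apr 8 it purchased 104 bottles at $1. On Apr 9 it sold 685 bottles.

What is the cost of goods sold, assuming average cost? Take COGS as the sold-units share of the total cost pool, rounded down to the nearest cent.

Apr 9, sell 685: 685/987 × $3,133.00 → $2,174.37
Ending inventory (cost pool remaining) = $958.63
Check: goods available $3,133.00 = COGS $2,174.37 + ending $958.63

COGS = $2,174.37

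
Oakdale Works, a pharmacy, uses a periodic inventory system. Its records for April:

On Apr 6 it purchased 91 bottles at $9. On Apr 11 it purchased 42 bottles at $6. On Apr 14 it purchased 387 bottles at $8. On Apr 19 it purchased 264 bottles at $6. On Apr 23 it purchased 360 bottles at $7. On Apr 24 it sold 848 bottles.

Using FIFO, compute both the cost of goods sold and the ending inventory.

COGS = $6,199; ending inventory = $2,072

Apr 24, 848 sold [FIFO — oldest first]: 91 @ $9 + 42 @ $6 + 387 @ $8 + 264 @ $6 + 64 @ $7 = $6,199
Ending inventory: 296 @ $7 = $2,072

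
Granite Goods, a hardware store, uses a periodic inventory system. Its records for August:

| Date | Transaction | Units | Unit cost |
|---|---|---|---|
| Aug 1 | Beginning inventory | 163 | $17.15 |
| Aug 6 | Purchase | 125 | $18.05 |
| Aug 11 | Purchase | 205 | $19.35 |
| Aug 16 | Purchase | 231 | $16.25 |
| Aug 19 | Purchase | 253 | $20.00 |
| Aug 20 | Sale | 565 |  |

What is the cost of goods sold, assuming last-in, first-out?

COGS = $10,381.10

Aug 20, 565 sold [LIFO — newest first]: 253 @ $20.00 + 231 @ $16.25 + 81 @ $19.35 = $10,381.10
Ending inventory: 163 @ $17.15 + 125 @ $18.05 + 124 @ $19.35 = $7,451.10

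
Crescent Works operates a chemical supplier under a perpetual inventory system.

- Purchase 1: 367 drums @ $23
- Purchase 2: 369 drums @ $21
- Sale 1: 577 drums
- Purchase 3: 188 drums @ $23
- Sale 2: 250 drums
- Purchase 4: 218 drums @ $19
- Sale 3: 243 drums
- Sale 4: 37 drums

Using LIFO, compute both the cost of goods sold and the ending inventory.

Sale 1 (577) [LIFO — newest first]: 369 @ $21 + 208 @ $23 = $12,533
Sale 2 (250) [LIFO — newest first]: 188 @ $23 + 62 @ $23 = $5,750
Sale 3 (243) [LIFO — newest first]: 218 @ $19 + 25 @ $23 = $4,717
Sale 4 (37) [LIFO — newest first]: 37 @ $23 = $851
Total COGS = $12,533 + $5,750 + $4,717 + $851 = $23,851
Ending inventory: 35 @ $23 = $805
Check: goods available $24,656 = COGS $23,851 + ending $805

COGS = $23,851; ending inventory = $805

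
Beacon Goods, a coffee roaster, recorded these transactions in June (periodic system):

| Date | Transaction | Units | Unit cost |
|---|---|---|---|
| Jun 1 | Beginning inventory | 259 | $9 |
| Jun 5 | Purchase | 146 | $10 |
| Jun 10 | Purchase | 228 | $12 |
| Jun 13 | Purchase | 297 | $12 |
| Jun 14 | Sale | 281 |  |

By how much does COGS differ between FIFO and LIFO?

FIFO COGS: 259 @ $9 + 22 @ $10 = $2,551
LIFO COGS: 281 @ $12 = $3,372
Difference = |$2,551 − $3,372| = $821

$821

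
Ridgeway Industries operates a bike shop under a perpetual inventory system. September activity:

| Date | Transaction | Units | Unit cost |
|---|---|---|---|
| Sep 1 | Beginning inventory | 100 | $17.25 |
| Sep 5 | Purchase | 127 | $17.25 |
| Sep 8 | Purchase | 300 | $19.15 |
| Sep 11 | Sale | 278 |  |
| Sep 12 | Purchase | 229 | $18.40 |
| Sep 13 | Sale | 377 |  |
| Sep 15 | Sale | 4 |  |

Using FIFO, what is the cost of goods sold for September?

COGS = $12,089.55

Sep 11, 278 sold [FIFO — oldest first]: 100 @ $17.25 + 127 @ $17.25 + 51 @ $19.15 = $4,892.40
Sep 13, 377 sold [FIFO — oldest first]: 249 @ $19.15 + 128 @ $18.40 = $7,123.55
Sep 15, 4 sold [FIFO — oldest first]: 4 @ $18.40 = $73.60
Total COGS = $4,892.40 + $7,123.55 + $73.60 = $12,089.55
Ending inventory: 97 @ $18.40 = $1,784.80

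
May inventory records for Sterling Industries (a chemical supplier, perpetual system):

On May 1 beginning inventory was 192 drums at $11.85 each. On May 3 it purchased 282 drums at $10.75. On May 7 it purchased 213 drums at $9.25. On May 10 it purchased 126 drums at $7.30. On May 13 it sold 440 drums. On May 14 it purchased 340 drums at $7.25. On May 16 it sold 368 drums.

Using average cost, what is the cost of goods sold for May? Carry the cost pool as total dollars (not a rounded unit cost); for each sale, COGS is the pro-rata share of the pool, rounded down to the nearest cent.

COGS = $7,649.34

After May 1: 192 on hand, pool $2,275.20 (≈ $11.8500 each)
After May 3: 474 on hand, pool $5,306.70 (≈ $11.1956 each)
After May 7: 687 on hand, pool $7,276.95 (≈ $10.5924 each)
After May 10: 813 on hand, pool $8,196.75 (≈ $10.0821 each)
May 13, sell 440: 440/813 × $8,196.75 → $4,436.12
After May 14: 713 on hand, pool $6,225.63 (≈ $8.7316 each)
May 16, sell 368: 368/713 × $6,225.63 → $3,213.22
Total COGS = $4,436.12 + $3,213.22 = $7,649.34
Ending inventory (cost pool remaining) = $3,012.41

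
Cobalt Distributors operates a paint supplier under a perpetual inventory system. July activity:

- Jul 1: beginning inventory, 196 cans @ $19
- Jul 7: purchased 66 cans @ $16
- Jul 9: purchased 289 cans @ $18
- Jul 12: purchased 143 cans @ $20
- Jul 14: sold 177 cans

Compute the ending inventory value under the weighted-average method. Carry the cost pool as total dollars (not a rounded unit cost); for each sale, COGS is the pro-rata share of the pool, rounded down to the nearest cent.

After Jul 1: 196 on hand, pool $3,724.00 (≈ $19.0000 each)
After Jul 7: 262 on hand, pool $4,780.00 (≈ $18.2443 each)
After Jul 9: 551 on hand, pool $9,982.00 (≈ $18.1162 each)
After Jul 12: 694 on hand, pool $12,842.00 (≈ $18.5043 each)
Jul 14, sell 177: 177/694 × $12,842.00 → $3,275.26
Ending inventory (cost pool remaining) = $9,566.74
Check: goods available $12,842.00 = COGS $3,275.26 + ending $9,566.74

Ending inventory = $9,566.74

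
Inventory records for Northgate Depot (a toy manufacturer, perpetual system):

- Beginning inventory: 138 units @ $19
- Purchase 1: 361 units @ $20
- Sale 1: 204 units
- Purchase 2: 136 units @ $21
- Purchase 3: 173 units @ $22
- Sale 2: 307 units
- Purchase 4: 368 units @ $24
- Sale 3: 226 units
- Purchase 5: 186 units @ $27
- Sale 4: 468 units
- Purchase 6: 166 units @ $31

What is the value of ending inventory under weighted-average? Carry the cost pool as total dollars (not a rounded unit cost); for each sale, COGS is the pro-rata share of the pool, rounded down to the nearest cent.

After Beginning: 138 on hand, pool $2,622.00 (≈ $19.0000 each)
After Purchase 1: 499 on hand, pool $9,842.00 (≈ $19.7234 each)
Sale 1, sell 204: 204/499 × $9,842.00 → $4,023.58
After Purchase 2: 431 on hand, pool $8,674.42 (≈ $20.1263 each)
After Purchase 3: 604 on hand, pool $12,480.42 (≈ $20.6629 each)
Sale 2, sell 307: 307/604 × $12,480.42 → $6,343.52
After Purchase 4: 665 on hand, pool $14,968.90 (≈ $22.5096 each)
Sale 3, sell 226: 226/665 × $14,968.90 → $5,087.17
After Purchase 5: 625 on hand, pool $14,903.73 (≈ $23.8460 each)
Sale 4, sell 468: 468/625 × $14,903.73 → $11,159.91
After Purchase 6: 323 on hand, pool $8,889.82 (≈ $27.5227 each)
Total COGS = $4,023.58 + $6,343.52 + $5,087.17 + $11,159.91 = $26,614.18
Ending inventory (cost pool remaining) = $8,889.82

Ending inventory = $8,889.82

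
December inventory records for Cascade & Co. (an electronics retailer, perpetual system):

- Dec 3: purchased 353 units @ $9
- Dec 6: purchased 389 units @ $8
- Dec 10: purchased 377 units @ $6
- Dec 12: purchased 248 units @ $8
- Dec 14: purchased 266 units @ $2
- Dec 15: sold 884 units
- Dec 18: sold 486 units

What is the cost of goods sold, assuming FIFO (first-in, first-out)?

Dec 15, 884 sold [FIFO — oldest first]: 353 @ $9 + 389 @ $8 + 142 @ $6 = $7,141
Dec 18, 486 sold [FIFO — oldest first]: 235 @ $6 + 248 @ $8 + 3 @ $2 = $3,400
Total COGS = $7,141 + $3,400 = $10,541
Ending inventory: 263 @ $2 = $526
Check: goods available $11,067 = COGS $10,541 + ending $526

COGS = $10,541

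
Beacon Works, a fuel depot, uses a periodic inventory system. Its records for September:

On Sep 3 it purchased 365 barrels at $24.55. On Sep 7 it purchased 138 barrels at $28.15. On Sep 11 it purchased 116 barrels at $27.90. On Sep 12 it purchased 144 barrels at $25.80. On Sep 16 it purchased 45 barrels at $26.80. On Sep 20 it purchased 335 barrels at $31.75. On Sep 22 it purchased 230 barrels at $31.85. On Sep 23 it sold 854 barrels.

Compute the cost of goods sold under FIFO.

Sep 23, 854 sold [FIFO — oldest first]: 365 @ $24.55 + 138 @ $28.15 + 116 @ $27.90 + 144 @ $25.80 + 45 @ $26.80 + 46 @ $31.75 = $22,463.55
Ending inventory: 289 @ $31.75 + 230 @ $31.85 = $16,501.25

COGS = $22,463.55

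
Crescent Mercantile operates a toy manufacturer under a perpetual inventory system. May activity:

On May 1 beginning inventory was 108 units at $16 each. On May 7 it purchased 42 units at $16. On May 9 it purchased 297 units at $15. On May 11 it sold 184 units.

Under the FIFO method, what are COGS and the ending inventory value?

COGS = $2,910; ending inventory = $3,945

May 11, 184 sold [FIFO — oldest first]: 108 @ $16 + 42 @ $16 + 34 @ $15 = $2,910
Ending inventory: 263 @ $15 = $3,945
Check: goods available $6,855 = COGS $2,910 + ending $3,945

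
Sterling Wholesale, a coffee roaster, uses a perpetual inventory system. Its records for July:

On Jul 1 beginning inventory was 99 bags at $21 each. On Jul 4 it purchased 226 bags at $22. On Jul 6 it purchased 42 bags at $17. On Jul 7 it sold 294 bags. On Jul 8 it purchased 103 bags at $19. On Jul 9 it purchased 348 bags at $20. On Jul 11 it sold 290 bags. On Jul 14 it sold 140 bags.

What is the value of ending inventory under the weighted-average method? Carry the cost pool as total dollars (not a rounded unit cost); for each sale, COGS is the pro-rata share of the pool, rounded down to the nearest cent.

Ending inventory = $1,876.69

After Jul 1: 99 on hand, pool $2,079.00 (≈ $21.0000 each)
After Jul 4: 325 on hand, pool $7,051.00 (≈ $21.6954 each)
After Jul 6: 367 on hand, pool $7,765.00 (≈ $21.1580 each)
Jul 7, sell 294: 294/367 × $7,765.00 → $6,220.46
After Jul 8: 176 on hand, pool $3,501.54 (≈ $19.8951 each)
After Jul 9: 524 on hand, pool $10,461.54 (≈ $19.9648 each)
Jul 11, sell 290: 290/524 × $10,461.54 → $5,789.78
Jul 14, sell 140: 140/234 × $4,671.76 → $2,795.07
Total COGS = $6,220.46 + $5,789.78 + $2,795.07 = $14,805.31
Ending inventory (cost pool remaining) = $1,876.69
Check: goods available $16,682.00 = COGS $14,805.31 + ending $1,876.69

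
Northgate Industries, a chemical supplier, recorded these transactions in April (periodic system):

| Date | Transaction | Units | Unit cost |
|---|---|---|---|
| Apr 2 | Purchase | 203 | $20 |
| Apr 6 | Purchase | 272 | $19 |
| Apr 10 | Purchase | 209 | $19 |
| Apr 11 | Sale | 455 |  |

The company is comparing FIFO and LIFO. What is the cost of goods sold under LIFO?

COGS = $8,645

FIFO COGS: 203 @ $20 + 252 @ $19 = $8,848
LIFO COGS: 209 @ $19 + 246 @ $19 = $8,645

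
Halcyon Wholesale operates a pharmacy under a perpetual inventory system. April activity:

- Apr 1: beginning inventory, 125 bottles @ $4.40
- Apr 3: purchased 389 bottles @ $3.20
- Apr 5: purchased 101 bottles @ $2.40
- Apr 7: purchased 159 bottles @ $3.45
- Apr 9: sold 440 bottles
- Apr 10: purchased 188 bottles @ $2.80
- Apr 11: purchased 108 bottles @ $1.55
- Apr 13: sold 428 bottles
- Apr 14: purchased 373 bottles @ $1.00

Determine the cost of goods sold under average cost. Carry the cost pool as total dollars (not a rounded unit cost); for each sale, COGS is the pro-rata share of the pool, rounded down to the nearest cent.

COGS = $2,699.32

After Apr 1: 125 on hand, pool $550.00 (≈ $4.4000 each)
After Apr 3: 514 on hand, pool $1,794.80 (≈ $3.4918 each)
After Apr 5: 615 on hand, pool $2,037.20 (≈ $3.3125 each)
After Apr 7: 774 on hand, pool $2,585.75 (≈ $3.3408 each)
Apr 9, sell 440: 440/774 × $2,585.75 → $1,469.93
After Apr 10: 522 on hand, pool $1,642.22 (≈ $3.1460 each)
After Apr 11: 630 on hand, pool $1,809.62 (≈ $2.8724 each)
Apr 13, sell 428: 428/630 × $1,809.62 → $1,229.39
After Apr 14: 575 on hand, pool $953.23 (≈ $1.6578 each)
Total COGS = $1,469.93 + $1,229.39 = $2,699.32
Ending inventory (cost pool remaining) = $953.23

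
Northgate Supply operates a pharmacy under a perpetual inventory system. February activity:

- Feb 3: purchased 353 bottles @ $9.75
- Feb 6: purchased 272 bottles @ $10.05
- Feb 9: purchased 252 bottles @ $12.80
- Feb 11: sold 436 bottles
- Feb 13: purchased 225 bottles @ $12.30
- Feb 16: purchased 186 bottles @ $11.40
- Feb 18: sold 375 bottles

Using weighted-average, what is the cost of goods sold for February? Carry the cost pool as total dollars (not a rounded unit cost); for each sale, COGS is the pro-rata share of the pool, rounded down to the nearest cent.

COGS = $8,905.70

After Feb 3: 353 on hand, pool $3,441.75 (≈ $9.7500 each)
After Feb 6: 625 on hand, pool $6,175.35 (≈ $9.8806 each)
After Feb 9: 877 on hand, pool $9,400.95 (≈ $10.7194 each)
Feb 11, sell 436: 436/877 × $9,400.95 → $4,673.67
After Feb 13: 666 on hand, pool $7,494.78 (≈ $11.2534 each)
After Feb 16: 852 on hand, pool $9,615.18 (≈ $11.2854 each)
Feb 18, sell 375: 375/852 × $9,615.18 → $4,232.03
Total COGS = $4,673.67 + $4,232.03 = $8,905.70
Ending inventory (cost pool remaining) = $5,383.15
Check: goods available $14,288.85 = COGS $8,905.70 + ending $5,383.15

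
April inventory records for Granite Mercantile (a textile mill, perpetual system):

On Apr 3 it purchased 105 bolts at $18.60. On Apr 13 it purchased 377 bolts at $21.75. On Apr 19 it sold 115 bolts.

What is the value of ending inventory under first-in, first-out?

Ending inventory = $7,982.25

Apr 19, 115 sold [FIFO — oldest first]: 105 @ $18.60 + 10 @ $21.75 = $2,170.50
Ending inventory: 367 @ $21.75 = $7,982.25
Check: goods available $10,152.75 = COGS $2,170.50 + ending $7,982.25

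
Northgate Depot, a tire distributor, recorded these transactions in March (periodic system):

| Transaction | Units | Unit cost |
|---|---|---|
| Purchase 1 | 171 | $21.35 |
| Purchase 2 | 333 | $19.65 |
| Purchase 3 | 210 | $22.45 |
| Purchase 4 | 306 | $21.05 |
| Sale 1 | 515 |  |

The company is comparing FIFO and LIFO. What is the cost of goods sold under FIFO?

COGS = $10,441.25

FIFO COGS: 171 @ $21.35 + 333 @ $19.65 + 11 @ $22.45 = $10,441.25
LIFO COGS: 306 @ $21.05 + 209 @ $22.45 = $11,133.35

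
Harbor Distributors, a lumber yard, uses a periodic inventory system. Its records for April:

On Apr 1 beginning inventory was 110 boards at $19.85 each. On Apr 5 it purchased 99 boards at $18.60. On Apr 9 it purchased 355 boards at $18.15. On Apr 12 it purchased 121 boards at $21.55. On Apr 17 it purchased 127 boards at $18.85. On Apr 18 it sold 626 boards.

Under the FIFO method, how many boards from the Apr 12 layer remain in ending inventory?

Apr 18, 626 sold [FIFO — oldest first]: 110 @ $19.85 + 99 @ $18.60 + 355 @ $18.15 + 62 @ $21.55 = $11,804.25
Ending inventory: 59 @ $21.55 + 127 @ $18.85 = $3,665.40
Check: goods available $15,469.65 = COGS $11,804.25 + ending $3,665.40

59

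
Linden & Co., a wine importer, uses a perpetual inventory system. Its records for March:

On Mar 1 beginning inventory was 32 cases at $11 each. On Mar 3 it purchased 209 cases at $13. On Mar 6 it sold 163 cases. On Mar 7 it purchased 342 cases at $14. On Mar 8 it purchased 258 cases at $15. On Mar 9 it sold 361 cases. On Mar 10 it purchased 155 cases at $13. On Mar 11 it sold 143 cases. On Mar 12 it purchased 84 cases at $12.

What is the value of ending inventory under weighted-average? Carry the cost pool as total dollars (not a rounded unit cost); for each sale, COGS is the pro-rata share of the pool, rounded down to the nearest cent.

Ending inventory = $5,557.88

After Mar 1: 32 on hand, pool $352.00 (≈ $11.0000 each)
After Mar 3: 241 on hand, pool $3,069.00 (≈ $12.7344 each)
Mar 6, sell 163: 163/241 × $3,069.00 → $2,075.71
After Mar 7: 420 on hand, pool $5,781.29 (≈ $13.7650 each)
After Mar 8: 678 on hand, pool $9,651.29 (≈ $14.2349 each)
Mar 9, sell 361: 361/678 × $9,651.29 → $5,138.81
After Mar 10: 472 on hand, pool $6,527.48 (≈ $13.8294 each)
Mar 11, sell 143: 143/472 × $6,527.48 → $1,977.60
After Mar 12: 413 on hand, pool $5,557.88 (≈ $13.4573 each)
Total COGS = $2,075.71 + $5,138.81 + $1,977.60 = $9,192.12
Ending inventory (cost pool remaining) = $5,557.88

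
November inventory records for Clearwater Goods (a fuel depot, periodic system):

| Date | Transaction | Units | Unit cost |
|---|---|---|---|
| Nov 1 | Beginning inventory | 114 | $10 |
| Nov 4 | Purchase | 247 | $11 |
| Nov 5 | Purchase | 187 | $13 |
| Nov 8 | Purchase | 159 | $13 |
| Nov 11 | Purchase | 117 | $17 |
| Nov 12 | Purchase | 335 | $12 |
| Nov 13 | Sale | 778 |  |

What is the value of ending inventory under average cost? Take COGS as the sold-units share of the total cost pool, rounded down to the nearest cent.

Nov 13, sell 778: 778/1159 × $14,364.00 → $9,642.09
Ending inventory (cost pool remaining) = $4,721.91

Ending inventory = $4,721.91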